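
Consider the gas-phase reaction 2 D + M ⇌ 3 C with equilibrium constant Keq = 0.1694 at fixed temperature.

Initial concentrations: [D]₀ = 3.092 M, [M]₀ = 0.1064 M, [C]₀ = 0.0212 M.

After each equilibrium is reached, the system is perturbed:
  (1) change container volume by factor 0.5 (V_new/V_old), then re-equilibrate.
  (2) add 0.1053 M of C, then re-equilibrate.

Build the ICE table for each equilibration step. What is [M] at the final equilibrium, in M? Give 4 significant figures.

Q₀ = 9.3667e-06 vs Keq = 0.1694 ⇒ Q<K, forward
Step 1:
                   D          M          C
  I            3.092     0.1064     0.0212
  C           -0.179   -0.08949     0.2685
  E            2.913    0.01691     0.2897
  solve Keq expr → x = 0.08949; check Q = 0.1694
Then change container volume by factor 0.5 (V_new/V_old).
Step 2:
                   D          M          C
  I            5.826    0.03382     0.5793
  C                0          0          0
  E            5.826    0.03382     0.5793
  solve Keq expr → x = 0; check Q = 0.1694
Then add 0.1053 M of C.
Step 3:
                   D          M          C
  I            5.826    0.03382     0.6846
  C          0.02549    0.01275   -0.03824
  E            5.852    0.04657     0.6464
  solve Keq expr → x = -0.01275; check Q = 0.1694

[M]_eq = 0.04657 M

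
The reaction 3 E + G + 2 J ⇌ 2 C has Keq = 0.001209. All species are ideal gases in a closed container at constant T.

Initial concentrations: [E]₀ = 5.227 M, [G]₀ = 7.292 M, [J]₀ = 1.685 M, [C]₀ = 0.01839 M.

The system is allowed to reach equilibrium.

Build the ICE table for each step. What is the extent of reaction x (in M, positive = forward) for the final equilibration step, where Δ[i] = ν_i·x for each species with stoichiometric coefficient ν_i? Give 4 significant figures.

x = 0.3617 M

Q₀ = 1.1438e-07 vs Keq = 0.001209 ⇒ Q<K, forward
Step 1:
                    E           G           J           C
  Initial       5.227       7.292       1.685     0.01839
  Change       -1.085     -0.3617     -0.7235      0.7235
  Equil         4.142        6.93      0.9615      0.7419
  solve Keq expr → x = 0.3617; check Q = 0.001209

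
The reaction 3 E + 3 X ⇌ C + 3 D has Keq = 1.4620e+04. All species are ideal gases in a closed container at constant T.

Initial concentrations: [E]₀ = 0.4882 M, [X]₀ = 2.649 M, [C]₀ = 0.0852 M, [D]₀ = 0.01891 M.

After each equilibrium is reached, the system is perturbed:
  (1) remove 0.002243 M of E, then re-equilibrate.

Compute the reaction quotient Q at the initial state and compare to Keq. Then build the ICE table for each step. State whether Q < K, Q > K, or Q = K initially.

Q₀ = 2.6636e-07; Q < K (proceeds forward)

Q₀ = 2.6636e-07 vs Keq = 1.4620e+04 ⇒ Q<K, forward
Step 1:
                  E         X         C         D
  I          0.4882     2.649    0.0852   0.01891
  C         -0.4823   -0.4823    0.1608    0.4823
  E        0.005927     2.167     0.246    0.5012
  solve Keq expr → x = 0.1608; check Q = 1.4620e+04
Then remove 0.002243 M of E.
Step 2:
                  E         X         C         D
  I        0.003684     2.167     0.246    0.5012
  C        0.002205  0.002205 -7.3502e-04 -0.002205
  E        0.005889     2.169    0.2452     0.499
  solve Keq expr → x = -7.3502e-04; check Q = 1.4620e+04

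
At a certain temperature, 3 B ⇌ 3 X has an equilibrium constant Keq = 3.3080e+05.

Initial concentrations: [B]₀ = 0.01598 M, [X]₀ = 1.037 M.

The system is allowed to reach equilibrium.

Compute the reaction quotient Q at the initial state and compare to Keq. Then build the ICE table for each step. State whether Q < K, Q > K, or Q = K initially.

Q₀ = 2.7328e+05 vs Keq = 3.3080e+05 ⇒ Q<K, forward
Step 1:
                   B          X
  Initial    0.01598      1.037
  Change  -9.7174e-04 9.7174e-04
  Equil      0.01501      1.038
  solve Keq expr → x = 3.2391e-04; check Q = 3.3080e+05

Q₀ = 2.7328e+05; Q < K (proceeds forward)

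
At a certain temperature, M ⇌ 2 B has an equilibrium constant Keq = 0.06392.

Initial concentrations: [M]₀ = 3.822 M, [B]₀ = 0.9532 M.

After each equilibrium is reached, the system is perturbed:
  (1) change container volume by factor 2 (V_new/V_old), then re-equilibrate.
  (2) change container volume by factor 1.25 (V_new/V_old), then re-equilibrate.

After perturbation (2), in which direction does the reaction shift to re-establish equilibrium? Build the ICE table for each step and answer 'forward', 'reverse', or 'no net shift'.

Direction: forward

Q₀ = 0.2377 vs Keq = 0.06392 ⇒ Q>K, reverse
Step 1:
                   M          B
  Initial      3.822     0.9532
  Change      0.2224    -0.4448
  Equil        4.044     0.5084
  solve Keq expr → x = -0.2224; check Q = 0.06392
Then change container volume by factor 2 (V_new/V_old).
Step 2:
                   M          B
  Initial      2.022     0.2542
  Change     -0.0504     0.1008
  Equil        1.972      0.355
  solve Keq expr → x = 0.0504; check Q = 0.06392
Then change container volume by factor 1.25 (V_new/V_old).
Step 3:
                   M          B
  Initial      1.577      0.284
  Change    -0.01596    0.03191
  Equil        1.561     0.3159
  solve Keq expr → x = 0.01596; check Q = 0.06392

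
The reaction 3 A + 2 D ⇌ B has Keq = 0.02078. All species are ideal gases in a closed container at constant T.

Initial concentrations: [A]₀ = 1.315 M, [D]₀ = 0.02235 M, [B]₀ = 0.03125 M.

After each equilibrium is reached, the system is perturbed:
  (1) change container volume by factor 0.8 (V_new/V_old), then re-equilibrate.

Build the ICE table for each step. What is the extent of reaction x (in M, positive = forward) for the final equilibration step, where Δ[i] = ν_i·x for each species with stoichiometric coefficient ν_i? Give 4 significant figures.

x = 6.9981e-04 M

Q₀ = 27.51 vs Keq = 0.02078 ⇒ Q>K, reverse
Step 1:
                  A         D         B
  I           1.315   0.02235   0.03125
  C         0.09252   0.06168  -0.03084
  E           1.408   0.08403 4.0916e-04
  solve Keq expr → x = -0.03084; check Q = 0.02078
Then change container volume by factor 0.8 (V_new/V_old).
Step 2:
                  A         D         B
  I           1.759     0.105 5.1146e-04
  C       -0.002099   -0.0014 6.9981e-04
  E           1.757    0.1036  0.001211
  solve Keq expr → x = 6.9981e-04; check Q = 0.02078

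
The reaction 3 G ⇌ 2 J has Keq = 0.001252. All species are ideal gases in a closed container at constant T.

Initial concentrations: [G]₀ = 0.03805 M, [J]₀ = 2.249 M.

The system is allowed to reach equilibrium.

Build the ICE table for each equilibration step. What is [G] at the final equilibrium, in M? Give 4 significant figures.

[G]_eq = 3.119 M

Q₀ = 9.1815e+04 vs Keq = 0.001252 ⇒ Q>K, reverse
Step 1:
                    G           J
  I           0.03805       2.249
  C             3.081      -2.054
  E             3.119      0.1949
  solve Keq expr → x = -1.027; check Q = 0.001252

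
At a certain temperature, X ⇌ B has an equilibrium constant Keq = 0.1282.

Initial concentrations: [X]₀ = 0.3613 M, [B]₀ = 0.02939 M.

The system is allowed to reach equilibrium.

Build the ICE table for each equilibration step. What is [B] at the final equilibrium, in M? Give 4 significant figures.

[B]_eq = 0.0444 M

Q₀ = 0.08135 vs Keq = 0.1282 ⇒ Q<K, forward
Step 1:
                  X         B
  init       0.3613   0.02939
  Δ        -0.01501   0.01501
  eq         0.3463    0.0444
  solve Keq expr → x = 0.01501; check Q = 0.1282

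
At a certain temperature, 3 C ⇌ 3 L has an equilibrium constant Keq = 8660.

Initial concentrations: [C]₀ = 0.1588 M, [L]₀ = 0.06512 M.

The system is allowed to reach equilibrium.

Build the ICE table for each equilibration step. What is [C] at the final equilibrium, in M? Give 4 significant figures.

[C]_eq = 0.0104 M

Q₀ = 0.06896 vs Keq = 8660 ⇒ Q<K, forward
Step 1:
                  C         L
  init       0.1588   0.06512
  Δ         -0.1484    0.1484
  eq         0.0104    0.2135
  solve Keq expr → x = 0.04947; check Q = 8660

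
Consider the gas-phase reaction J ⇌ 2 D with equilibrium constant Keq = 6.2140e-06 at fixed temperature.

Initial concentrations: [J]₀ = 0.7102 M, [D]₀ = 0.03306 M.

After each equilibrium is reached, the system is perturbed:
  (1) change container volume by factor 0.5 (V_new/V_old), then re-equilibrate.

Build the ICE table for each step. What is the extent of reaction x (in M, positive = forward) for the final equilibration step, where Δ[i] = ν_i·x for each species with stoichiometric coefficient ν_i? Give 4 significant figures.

Q₀ = 0.001539 vs Keq = 6.2140e-06 ⇒ Q>K, reverse
Step 1:
                  J         D
  init       0.7102   0.03306
  Δ         0.01547  -0.03094
  eq         0.7257  0.002124
  solve Keq expr → x = -0.01547; check Q = 6.2140e-06
Then change container volume by factor 0.5 (V_new/V_old).
Step 2:
                  J         D
  init        1.451  0.004247
  Δ       6.2164e-04 -0.001243
  eq          1.452  0.003004
  solve Keq expr → x = -6.2164e-04; check Q = 6.2140e-06

x = -6.2164e-04 M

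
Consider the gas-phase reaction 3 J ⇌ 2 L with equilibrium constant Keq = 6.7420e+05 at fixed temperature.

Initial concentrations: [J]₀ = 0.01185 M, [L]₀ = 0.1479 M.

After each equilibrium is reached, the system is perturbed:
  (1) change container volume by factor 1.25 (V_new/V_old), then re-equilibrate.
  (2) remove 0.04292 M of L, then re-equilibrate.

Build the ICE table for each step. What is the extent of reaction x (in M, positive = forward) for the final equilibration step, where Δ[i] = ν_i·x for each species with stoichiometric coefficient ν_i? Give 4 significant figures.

x = 2.3140e-04 M

Q₀ = 1.3146e+04 vs Keq = 6.7420e+05 ⇒ Q<K, forward
Step 1:
                  J         L
  init      0.01185    0.1479
  Δ       -0.008579  0.005719
  eq       0.003271    0.1536
  solve Keq expr → x = 0.00286; check Q = 6.7420e+05
Then change container volume by factor 1.25 (V_new/V_old).
Step 2:
                  J         L
  init     0.002617    0.1229
  Δ       2.0003e-04 -1.3335e-04
  eq       0.002817    0.1228
  solve Keq expr → x = -6.6677e-05; check Q = 6.7420e+05
Then remove 0.04292 M of L.
Step 3:
                  J         L
  init     0.002817   0.07984
  Δ       -6.9421e-04 4.6280e-04
  eq       0.002123    0.0803
  solve Keq expr → x = 2.3140e-04; check Q = 6.7420e+05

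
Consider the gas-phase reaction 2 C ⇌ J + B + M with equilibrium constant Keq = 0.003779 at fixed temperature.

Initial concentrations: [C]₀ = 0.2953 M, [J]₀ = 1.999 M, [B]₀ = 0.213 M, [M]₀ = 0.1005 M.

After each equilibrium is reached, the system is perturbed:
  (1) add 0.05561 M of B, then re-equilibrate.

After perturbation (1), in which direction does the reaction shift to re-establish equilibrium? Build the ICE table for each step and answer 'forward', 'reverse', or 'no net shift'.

Q₀ = 0.4907 vs Keq = 0.003779 ⇒ Q>K, reverse
Step 1:
                   C          J          B          M
  I           0.2953      1.999      0.213     0.1005
  C           0.1929   -0.09644   -0.09644   -0.09644
  E           0.4882      1.903     0.1166   0.004061
  solve Keq expr → x = -0.09644; check Q = 0.003779
Then add 0.05561 M of B.
Step 2:
                   C          J          B          M
  I           0.4882      1.903     0.1722   0.004061
  C         0.002522  -0.001261  -0.001261  -0.001261
  E           0.4907      1.901     0.1709     0.0028
  solve Keq expr → x = -0.001261; check Q = 0.003779

Direction: reverse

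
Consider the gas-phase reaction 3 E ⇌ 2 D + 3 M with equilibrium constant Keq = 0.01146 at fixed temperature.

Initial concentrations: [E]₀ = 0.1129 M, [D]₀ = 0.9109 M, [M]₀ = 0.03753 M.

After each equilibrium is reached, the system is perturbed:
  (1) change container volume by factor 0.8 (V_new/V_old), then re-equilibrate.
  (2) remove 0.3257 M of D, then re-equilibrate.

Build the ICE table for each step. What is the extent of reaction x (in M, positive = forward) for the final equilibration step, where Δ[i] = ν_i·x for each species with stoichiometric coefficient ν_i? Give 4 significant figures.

Q₀ = 0.03048 vs Keq = 0.01146 ⇒ Q>K, reverse
Step 1:
                  E         D         M
  init       0.1129    0.9109   0.03753
  Δ        0.008326 -0.005551 -0.008326
  eq         0.1212    0.9053    0.0292
  solve Keq expr → x = -0.002775; check Q = 0.01146
Then change container volume by factor 0.8 (V_new/V_old).
Step 2:
                  E         D         M
  init       0.1515     1.132   0.03651
  Δ        0.004135 -0.002757 -0.004135
  eq         0.1557     1.129   0.03237
  solve Keq expr → x = -0.001378; check Q = 0.01146
Then remove 0.3257 M of D.
Step 3:
                  E         D         M
  init       0.1557    0.8032   0.03237
  Δ        -0.00643  0.004287   0.00643
  eq         0.1492    0.8075    0.0388
  solve Keq expr → x = 0.002143; check Q = 0.01146

x = 0.002143 M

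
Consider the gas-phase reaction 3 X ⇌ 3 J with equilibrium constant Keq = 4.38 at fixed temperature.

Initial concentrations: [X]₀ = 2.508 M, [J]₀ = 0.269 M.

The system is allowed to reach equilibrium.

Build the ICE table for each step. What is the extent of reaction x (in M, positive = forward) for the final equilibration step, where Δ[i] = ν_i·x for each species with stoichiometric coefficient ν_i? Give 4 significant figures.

x = 0.4849 M

Q₀ = 0.001234 vs Keq = 4.38 ⇒ Q<K, forward
Step 1:
                  X         J
  I           2.508     0.269
  C          -1.455     1.455
  E           1.053     1.724
  solve Keq expr → x = 0.4849; check Q = 4.38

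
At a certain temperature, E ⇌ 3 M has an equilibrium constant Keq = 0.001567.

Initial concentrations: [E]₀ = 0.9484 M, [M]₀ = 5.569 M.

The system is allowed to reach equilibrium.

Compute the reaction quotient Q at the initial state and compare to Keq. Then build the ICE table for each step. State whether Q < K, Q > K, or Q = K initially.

Q₀ = 182.1; Q > K (proceeds reverse)

Q₀ = 182.1 vs Keq = 0.001567 ⇒ Q>K, reverse
Step 1:
                    E           M
  Initial      0.9484       5.569
  Change        1.802      -5.406
  Equil          2.75      0.1627
  solve Keq expr → x = -1.802; check Q = 0.001567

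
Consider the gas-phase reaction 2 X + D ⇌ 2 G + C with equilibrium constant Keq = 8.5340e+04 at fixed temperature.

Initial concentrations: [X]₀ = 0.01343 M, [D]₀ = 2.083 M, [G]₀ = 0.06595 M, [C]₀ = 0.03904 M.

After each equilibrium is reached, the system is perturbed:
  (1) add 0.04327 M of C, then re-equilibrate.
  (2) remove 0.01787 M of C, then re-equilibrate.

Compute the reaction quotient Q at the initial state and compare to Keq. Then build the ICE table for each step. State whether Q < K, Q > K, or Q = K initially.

Q₀ = 0.452; Q < K (proceeds forward)

Q₀ = 0.452 vs Keq = 8.5340e+04 ⇒ Q<K, forward
Step 1:
                    X           D           G           C
  I           0.01343       2.083     0.06595     0.03904
  C          -0.01339   -0.006695     0.01339    0.006695
  E        4.0308e-05       2.076     0.07934     0.04573
  solve Keq expr → x = 0.006695; check Q = 8.5340e+04
Then add 0.04327 M of C.
Step 2:
                    X           D           G           C
  I        4.0308e-05       2.076     0.07934       0.089
  C        1.5909e-05  7.9545e-06 -1.5909e-05 -7.9545e-06
  E        5.6217e-05       2.076     0.07932       0.089
  solve Keq expr → x = -7.9545e-06; check Q = 8.5340e+04
Then remove 0.01787 M of C.
Step 3:
                    X           D           G           C
  I        5.6217e-05       2.076     0.07932     0.07113
  C       -5.9551e-06 -2.9775e-06  5.9551e-06  2.9775e-06
  E        5.0262e-05       2.076     0.07933     0.07113
  solve Keq expr → x = 2.9775e-06; check Q = 8.5340e+04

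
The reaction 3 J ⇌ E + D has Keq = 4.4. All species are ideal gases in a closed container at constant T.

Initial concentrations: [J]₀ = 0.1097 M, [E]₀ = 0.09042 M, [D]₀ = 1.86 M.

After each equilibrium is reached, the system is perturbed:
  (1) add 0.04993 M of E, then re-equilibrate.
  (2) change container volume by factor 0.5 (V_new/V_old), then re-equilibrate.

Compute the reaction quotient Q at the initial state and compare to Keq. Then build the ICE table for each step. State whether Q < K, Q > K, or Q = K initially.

Q₀ = 127.4; Q > K (proceeds reverse)

Q₀ = 127.4 vs Keq = 4.4 ⇒ Q>K, reverse
Step 1:
                   J          E          D
  Initial     0.1097    0.09042       1.86
  Change      0.1474   -0.04913   -0.04913
  Equil       0.2571    0.04129      1.811
  solve Keq expr → x = -0.04913; check Q = 4.4
Then add 0.04993 M of E.
Step 2:
                   J          E          D
  Initial     0.2571    0.09122      1.811
  Change     0.05337   -0.01779   -0.01779
  Equil       0.3105    0.07343      1.793
  solve Keq expr → x = -0.01779; check Q = 4.4
Then change container volume by factor 0.5 (V_new/V_old).
Step 3:
                   J          E          D
  Initial     0.6209     0.1469      3.586
  Change    -0.09382    0.03127    0.03127
  Equil       0.5271     0.1781      3.617
  solve Keq expr → x = 0.03127; check Q = 4.4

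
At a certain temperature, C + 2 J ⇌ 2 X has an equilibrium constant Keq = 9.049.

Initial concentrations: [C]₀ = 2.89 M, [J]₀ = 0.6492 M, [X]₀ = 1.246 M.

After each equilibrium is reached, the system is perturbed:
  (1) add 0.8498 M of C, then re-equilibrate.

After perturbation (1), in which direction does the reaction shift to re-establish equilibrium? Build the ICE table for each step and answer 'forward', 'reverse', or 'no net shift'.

Q₀ = 1.275 vs Keq = 9.049 ⇒ Q<K, forward
Step 1:
                    C           J           X
  Initial        2.89      0.6492       1.246
  Change      -0.1657     -0.3315      0.3315
  Equil         2.724      0.3177       1.577
  solve Keq expr → x = 0.1657; check Q = 9.049
Then add 0.8498 M of C.
Step 2:
                    C           J           X
  Initial       3.574      0.3177       1.577
  Change     -0.01686    -0.03373     0.03373
  Equil         3.557       0.284       1.611
  solve Keq expr → x = 0.01686; check Q = 9.049

Direction: forward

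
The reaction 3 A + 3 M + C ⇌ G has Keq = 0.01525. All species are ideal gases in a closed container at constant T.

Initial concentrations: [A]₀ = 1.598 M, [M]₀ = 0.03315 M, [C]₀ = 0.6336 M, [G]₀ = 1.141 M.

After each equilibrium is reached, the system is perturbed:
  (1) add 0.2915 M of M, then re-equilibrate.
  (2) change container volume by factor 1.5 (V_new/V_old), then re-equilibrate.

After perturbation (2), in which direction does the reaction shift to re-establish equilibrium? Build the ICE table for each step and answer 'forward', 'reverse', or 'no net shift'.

Q₀ = 1.2114e+04 vs Keq = 0.01525 ⇒ Q>K, reverse
Step 1:
                  A         M         C         G
  init        1.598   0.03315    0.6336     1.141
  Δ           1.232     1.232    0.4106   -0.4106
  eq           2.83     1.265     1.044    0.7304
  solve Keq expr → x = -0.4106; check Q = 0.01525
Then add 0.2915 M of M.
Step 2:
                  A         M         C         G
  init         2.83     1.556     1.044    0.7304
  Δ         -0.1598   -0.1598  -0.05327   0.05327
  eq           2.67     1.397    0.9909    0.7837
  solve Keq expr → x = 0.05327; check Q = 0.01525
Then change container volume by factor 1.5 (V_new/V_old).
Step 3:
                  A         M         C         G
  init         1.78    0.9311    0.6606    0.5224
  Δ          0.4564    0.4564    0.1521   -0.1521
  eq          2.236     1.387    0.8128    0.3703
  solve Keq expr → x = -0.1521; check Q = 0.01525

Direction: reverse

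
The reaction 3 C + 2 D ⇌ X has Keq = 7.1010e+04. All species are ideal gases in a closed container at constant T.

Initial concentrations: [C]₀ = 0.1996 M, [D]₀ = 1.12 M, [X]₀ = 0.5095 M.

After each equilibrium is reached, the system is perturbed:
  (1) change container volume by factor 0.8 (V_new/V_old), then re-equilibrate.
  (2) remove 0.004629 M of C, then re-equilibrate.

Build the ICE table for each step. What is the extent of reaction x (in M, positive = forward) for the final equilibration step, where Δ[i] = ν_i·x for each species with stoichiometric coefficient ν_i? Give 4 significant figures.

x = -0.001528 M

Q₀ = 51.08 vs Keq = 7.1010e+04 ⇒ Q<K, forward
Step 1:
                  C         D         X
  Initial    0.1996      1.12    0.5095
  Change    -0.1796   -0.1197   0.05986
  Equil     0.02001         1    0.5694
  solve Keq expr → x = 0.05986; check Q = 7.1010e+04
Then change container volume by factor 0.8 (V_new/V_old).
Step 2:
                  C         D         X
  Initial   0.02501      1.25    0.7117
  Change  -0.006377 -0.004251  0.002126
  Equil     0.01864     1.246    0.7138
  solve Keq expr → x = 0.002126; check Q = 7.1010e+04
Then remove 0.004629 M of C.
Step 3:
                  C         D         X
  Initial   0.01401     1.246    0.7138
  Change   0.004585  0.003057 -0.001528
  Equil     0.01859     1.249    0.7123
  solve Keq expr → x = -0.001528; check Q = 7.1010e+04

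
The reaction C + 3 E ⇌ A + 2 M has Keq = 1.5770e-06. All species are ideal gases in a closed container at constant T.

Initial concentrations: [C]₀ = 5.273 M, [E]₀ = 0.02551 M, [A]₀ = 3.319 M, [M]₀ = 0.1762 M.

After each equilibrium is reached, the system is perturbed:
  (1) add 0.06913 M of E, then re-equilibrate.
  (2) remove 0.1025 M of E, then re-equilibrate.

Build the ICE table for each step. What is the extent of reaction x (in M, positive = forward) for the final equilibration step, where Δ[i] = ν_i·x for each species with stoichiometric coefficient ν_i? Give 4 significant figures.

x = -6.8710e-05 M

Q₀ = 1177 vs Keq = 1.5770e-06 ⇒ Q>K, reverse
Step 1:
                   C          E          A          M
  Initial      5.273    0.02551      3.319     0.1762
  Change     0.08797     0.2639   -0.08797    -0.1759
  Equil        5.361     0.2894      3.231 2.5188e-04
  solve Keq expr → x = -0.08797; check Q = 1.5770e-06
Then add 0.06913 M of E.
Step 2:
                   C          E          A          M
  Initial      5.361     0.3586      3.231 2.5188e-04
  Change  -4.7610e-05 -1.4283e-04 4.7610e-05 9.5219e-05
  Equil        5.361     0.3584      3.231 3.4710e-04
  solve Keq expr → x = 4.7610e-05; check Q = 1.5770e-06
Then remove 0.1025 M of E.
Step 3:
                   C          E          A          M
  Initial      5.361     0.2559      3.231 3.4710e-04
  Change  6.8710e-05 2.0613e-04 -6.8710e-05 -1.3742e-04
  Equil        5.361     0.2561      3.231 2.0968e-04
  solve Keq expr → x = -6.8710e-05; check Q = 1.5770e-06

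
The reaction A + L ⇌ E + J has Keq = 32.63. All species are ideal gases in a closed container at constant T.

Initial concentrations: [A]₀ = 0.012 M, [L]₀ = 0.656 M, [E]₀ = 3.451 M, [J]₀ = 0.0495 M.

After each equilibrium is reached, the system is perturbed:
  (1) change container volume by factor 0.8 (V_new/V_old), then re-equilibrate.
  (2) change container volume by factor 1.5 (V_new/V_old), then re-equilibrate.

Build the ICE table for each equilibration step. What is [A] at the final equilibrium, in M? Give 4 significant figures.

Q₀ = 21.7 vs Keq = 32.63 ⇒ Q<K, forward
Step 1:
                    A           L           E           J
  init          0.012       0.656       3.451      0.0495
  Δ         -0.003416   -0.003416    0.003416    0.003416
  eq         0.008584      0.6526       3.454     0.05292
  solve Keq expr → x = 0.003416; check Q = 32.63
Then change container volume by factor 0.8 (V_new/V_old).
Step 2:
                    A           L           E           J
  init        0.01073      0.8157       4.318     0.06614
  Δ                 0           0           0           0
  eq          0.01073      0.8157       4.318     0.06614
  solve Keq expr → x = 0; check Q = 32.63
Then change container volume by factor 1.5 (V_new/V_old).
Step 3:
                    A           L           E           J
  init       0.007154      0.5438       2.879      0.0441
  Δ                 0           0           0           0
  eq         0.007154      0.5438       2.879      0.0441
  solve Keq expr → x = 0; check Q = 32.63

[A]_eq = 0.007154 M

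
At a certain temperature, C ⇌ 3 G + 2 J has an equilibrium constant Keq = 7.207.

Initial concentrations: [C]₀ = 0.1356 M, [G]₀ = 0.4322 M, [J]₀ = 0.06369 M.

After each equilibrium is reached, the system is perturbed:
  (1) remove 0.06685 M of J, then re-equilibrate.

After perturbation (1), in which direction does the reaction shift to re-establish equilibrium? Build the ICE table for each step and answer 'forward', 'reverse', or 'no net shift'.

Direction: forward

Q₀ = 0.002415 vs Keq = 7.207 ⇒ Q<K, forward
Step 1:
                    C           G           J
  I            0.1356      0.4322     0.06369
  C           -0.1279      0.3837      0.2558
  E          0.007694      0.8159      0.3195
  solve Keq expr → x = 0.1279; check Q = 7.207
Then remove 0.06685 M of J.
Step 2:
                    C           G           J
  I          0.007694      0.8159      0.2527
  C         -0.002545    0.007635     0.00509
  E          0.005149      0.8236      0.2577
  solve Keq expr → x = 0.002545; check Q = 7.207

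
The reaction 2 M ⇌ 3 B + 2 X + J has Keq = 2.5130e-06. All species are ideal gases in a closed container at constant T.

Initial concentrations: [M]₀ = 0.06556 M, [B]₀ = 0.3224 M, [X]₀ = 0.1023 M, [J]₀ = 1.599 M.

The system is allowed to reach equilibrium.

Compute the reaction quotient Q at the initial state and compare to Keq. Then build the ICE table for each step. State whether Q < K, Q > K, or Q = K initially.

Q₀ = 0.1305 vs Keq = 2.5130e-06 ⇒ Q>K, reverse
Step 1:
                  M         B         X         J
  init      0.06556    0.3224    0.1023     1.599
  Δ         0.09939   -0.1491  -0.09939  -0.04969
  eq         0.1649    0.1733  0.002911     1.549
  solve Keq expr → x = -0.04969; check Q = 2.5130e-06

Q₀ = 0.1305; Q > K (proceeds reverse)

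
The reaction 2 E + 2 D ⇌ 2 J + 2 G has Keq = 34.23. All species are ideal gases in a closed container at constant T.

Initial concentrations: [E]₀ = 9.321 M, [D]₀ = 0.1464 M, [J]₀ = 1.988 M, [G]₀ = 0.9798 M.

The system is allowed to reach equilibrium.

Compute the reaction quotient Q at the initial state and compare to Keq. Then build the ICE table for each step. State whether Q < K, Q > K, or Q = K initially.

Q₀ = 2.038; Q < K (proceeds forward)

Q₀ = 2.038 vs Keq = 34.23 ⇒ Q<K, forward
Step 1:
                    E           D           J           G
  I             9.321      0.1464       1.988      0.9798
  C           -0.1043     -0.1043      0.1043      0.1043
  E             9.217     0.04207       2.092       1.084
  solve Keq expr → x = 0.05217; check Q = 34.23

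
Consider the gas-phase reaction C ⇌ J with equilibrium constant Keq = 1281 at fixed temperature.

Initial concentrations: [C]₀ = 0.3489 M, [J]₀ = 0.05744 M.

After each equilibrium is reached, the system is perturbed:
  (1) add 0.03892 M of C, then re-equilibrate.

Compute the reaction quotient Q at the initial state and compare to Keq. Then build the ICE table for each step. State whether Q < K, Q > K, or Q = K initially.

Q₀ = 0.1646 vs Keq = 1281 ⇒ Q<K, forward
Step 1:
                    C           J
  Initial      0.3489     0.05744
  Change      -0.3486      0.3486
  Equil    3.1696e-04       0.406
  solve Keq expr → x = 0.3486; check Q = 1281
Then add 0.03892 M of C.
Step 2:
                    C           J
  Initial     0.03924       0.406
  Change     -0.03889     0.03889
  Equil    3.4732e-04      0.4449
  solve Keq expr → x = 0.03889; check Q = 1281

Q₀ = 0.1646; Q < K (proceeds forward)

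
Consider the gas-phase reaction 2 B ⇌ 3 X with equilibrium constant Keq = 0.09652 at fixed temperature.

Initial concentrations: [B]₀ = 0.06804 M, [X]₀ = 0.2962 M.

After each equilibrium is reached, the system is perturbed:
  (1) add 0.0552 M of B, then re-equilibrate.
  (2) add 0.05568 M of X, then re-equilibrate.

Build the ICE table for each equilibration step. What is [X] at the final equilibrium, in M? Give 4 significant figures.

[X]_eq = 0.1771 M

Q₀ = 5.613 vs Keq = 0.09652 ⇒ Q>K, reverse
Step 1:
                   B          X
  I          0.06804     0.2962
  C           0.1032    -0.1548
  E           0.1712     0.1414
  solve Keq expr → x = -0.05159; check Q = 0.09652
Then add 0.0552 M of B.
Step 2:
                   B          X
  I           0.2264     0.1414
  C         -0.01443    0.02164
  E            0.212     0.1631
  solve Keq expr → x = 0.007215; check Q = 0.09652
Then add 0.05568 M of X.
Step 3:
                   B          X
  I            0.212     0.2188
  C          0.02781   -0.04171
  E           0.2398     0.1771
  solve Keq expr → x = -0.0139; check Q = 0.09652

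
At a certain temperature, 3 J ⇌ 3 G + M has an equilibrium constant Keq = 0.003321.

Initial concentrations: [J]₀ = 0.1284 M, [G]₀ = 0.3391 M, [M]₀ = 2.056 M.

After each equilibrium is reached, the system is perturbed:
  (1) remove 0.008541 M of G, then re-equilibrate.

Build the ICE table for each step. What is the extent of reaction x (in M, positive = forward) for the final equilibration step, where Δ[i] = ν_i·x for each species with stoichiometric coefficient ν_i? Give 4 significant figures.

Q₀ = 37.87 vs Keq = 0.003321 ⇒ Q>K, reverse
Step 1:
                   J          G          M
  Initial     0.1284     0.3391      2.056
  Change      0.2893    -0.2893   -0.09643
  Equil       0.4177     0.0498       1.96
  solve Keq expr → x = -0.09643; check Q = 0.003321
Then remove 0.008541 M of G.
Step 2:
                   J          G          M
  Initial     0.4177    0.04126       1.96
  Change   -0.007612   0.007612   0.002537
  Equil       0.4101    0.04887      1.962
  solve Keq expr → x = 0.002537; check Q = 0.003321

x = 0.002537 M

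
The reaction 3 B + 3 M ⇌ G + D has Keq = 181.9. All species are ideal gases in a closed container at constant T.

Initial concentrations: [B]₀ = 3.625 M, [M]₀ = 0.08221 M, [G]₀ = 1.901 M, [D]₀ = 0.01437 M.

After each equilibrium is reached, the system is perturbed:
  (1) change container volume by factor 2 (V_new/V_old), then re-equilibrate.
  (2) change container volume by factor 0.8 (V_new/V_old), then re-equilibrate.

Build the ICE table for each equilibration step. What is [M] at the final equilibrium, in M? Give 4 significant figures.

Q₀ = 1.032 vs Keq = 181.9 ⇒ Q<K, forward
Step 1:
                    B           M           G           D
  Initial       3.625     0.08221       1.901     0.01437
  Change     -0.06205    -0.06205     0.02068     0.02068
  Equil         3.563     0.02016       1.922     0.03505
  solve Keq expr → x = 0.02068; check Q = 181.9
Then change container volume by factor 2 (V_new/V_old).
Step 2:
                    B           M           G           D
  Initial       1.781     0.01008      0.9608     0.01753
  Change      0.01285     0.01285   -0.004284   -0.004284
  Equil         1.794     0.02293      0.9566     0.01324
  solve Keq expr → x = -0.004284; check Q = 181.9
Then change container volume by factor 0.8 (V_new/V_old).
Step 3:
                    B           M           G           D
  Initial       2.243     0.02866       1.196     0.01655
  Change    -0.006419   -0.006419     0.00214     0.00214
  Equil         2.236     0.02224       1.198     0.01869
  solve Keq expr → x = 0.00214; check Q = 181.9

[M]_eq = 0.02224 M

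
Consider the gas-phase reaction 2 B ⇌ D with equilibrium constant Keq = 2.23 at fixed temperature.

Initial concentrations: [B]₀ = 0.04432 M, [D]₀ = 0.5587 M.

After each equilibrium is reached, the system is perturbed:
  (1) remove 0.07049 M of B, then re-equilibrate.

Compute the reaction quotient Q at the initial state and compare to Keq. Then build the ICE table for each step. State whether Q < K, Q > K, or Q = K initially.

Q₀ = 284.4 vs Keq = 2.23 ⇒ Q>K, reverse
Step 1:
                   B          D
  init       0.04432     0.5587
  Δ           0.3661    -0.1831
  eq          0.4104     0.3756
  solve Keq expr → x = -0.1831; check Q = 2.23
Then remove 0.07049 M of B.
Step 2:
                   B          D
  init        0.3399     0.3756
  Δ          0.05514   -0.02757
  eq          0.3951     0.3481
  solve Keq expr → x = -0.02757; check Q = 2.23

Q₀ = 284.4; Q > K (proceeds reverse)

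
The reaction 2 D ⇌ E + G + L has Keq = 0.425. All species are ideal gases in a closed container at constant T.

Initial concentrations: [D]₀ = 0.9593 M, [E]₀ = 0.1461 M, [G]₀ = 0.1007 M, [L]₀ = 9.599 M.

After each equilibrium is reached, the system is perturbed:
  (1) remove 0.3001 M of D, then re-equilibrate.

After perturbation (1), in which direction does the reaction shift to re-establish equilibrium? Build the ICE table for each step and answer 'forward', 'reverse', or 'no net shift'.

Q₀ = 0.1535 vs Keq = 0.425 ⇒ Q<K, forward
Step 1:
                  D         E         G         L
  Initial    0.9593    0.1461    0.1007     9.599
  Change    -0.1117   0.05587   0.05587   0.05587
  Equil      0.8476     0.202    0.1566     9.655
  solve Keq expr → x = 0.05587; check Q = 0.425
Then remove 0.3001 M of D.
Step 2:
                  D         E         G         L
  Initial    0.5475     0.202    0.1566     9.655
  Change    0.08761  -0.04381  -0.04381  -0.04381
  Equil      0.6351    0.1582    0.1128     9.611
  solve Keq expr → x = -0.04381; check Q = 0.425

Direction: reverse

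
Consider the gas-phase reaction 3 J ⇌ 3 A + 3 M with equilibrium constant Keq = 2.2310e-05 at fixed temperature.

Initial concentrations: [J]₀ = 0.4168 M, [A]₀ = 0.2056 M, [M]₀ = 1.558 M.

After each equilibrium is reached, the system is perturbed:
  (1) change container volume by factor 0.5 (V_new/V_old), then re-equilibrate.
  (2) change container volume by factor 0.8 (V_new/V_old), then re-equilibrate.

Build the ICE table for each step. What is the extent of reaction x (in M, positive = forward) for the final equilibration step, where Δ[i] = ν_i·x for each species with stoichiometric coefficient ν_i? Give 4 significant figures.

x = -0.001051 M

Q₀ = 0.4539 vs Keq = 2.2310e-05 ⇒ Q>K, reverse
Step 1:
                    J           A           M
  I            0.4168      0.2056       1.558
  C             0.193      -0.193      -0.193
  E            0.6098     0.01258       1.365
  solve Keq expr → x = -0.06434; check Q = 2.2310e-05
Then change container volume by factor 0.5 (V_new/V_old).
Step 2:
                    J           A           M
  I              1.22     0.02515        2.73
  C           0.01239    -0.01239    -0.01239
  E             1.232     0.01276       2.718
  solve Keq expr → x = -0.00413; check Q = 2.2310e-05
Then change container volume by factor 0.8 (V_new/V_old).
Step 3:
                    J           A           M
  I              1.54     0.01595       3.397
  C          0.003153   -0.003153   -0.003153
  E             1.543      0.0128       3.394
  solve Keq expr → x = -0.001051; check Q = 2.2310e-05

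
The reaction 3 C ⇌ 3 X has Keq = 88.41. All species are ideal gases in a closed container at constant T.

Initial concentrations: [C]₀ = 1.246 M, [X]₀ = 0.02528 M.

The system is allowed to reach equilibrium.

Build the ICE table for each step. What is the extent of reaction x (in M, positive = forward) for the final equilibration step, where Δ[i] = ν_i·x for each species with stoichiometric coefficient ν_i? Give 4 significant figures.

Q₀ = 8.3517e-06 vs Keq = 88.41 ⇒ Q<K, forward
Step 1:
                   C          X
  init         1.246    0.02528
  Δ           -1.013      1.013
  eq          0.2331      1.038
  solve Keq expr → x = 0.3376; check Q = 88.41

x = 0.3376 M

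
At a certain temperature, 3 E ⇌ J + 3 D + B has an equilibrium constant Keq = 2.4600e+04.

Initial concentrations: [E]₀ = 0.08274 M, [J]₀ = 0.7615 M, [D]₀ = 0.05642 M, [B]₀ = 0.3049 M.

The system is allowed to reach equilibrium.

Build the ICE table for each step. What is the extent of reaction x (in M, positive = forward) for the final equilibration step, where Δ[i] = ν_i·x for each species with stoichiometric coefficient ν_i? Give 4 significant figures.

Q₀ = 0.07362 vs Keq = 2.4600e+04 ⇒ Q<K, forward
Step 1:
                   E          J          D          B
  I          0.08274     0.7615    0.05642     0.3049
  C         -0.07975    0.02658    0.07975    0.02658
  E         0.002993     0.7881     0.1362     0.3315
  solve Keq expr → x = 0.02658; check Q = 2.4600e+04

x = 0.02658 M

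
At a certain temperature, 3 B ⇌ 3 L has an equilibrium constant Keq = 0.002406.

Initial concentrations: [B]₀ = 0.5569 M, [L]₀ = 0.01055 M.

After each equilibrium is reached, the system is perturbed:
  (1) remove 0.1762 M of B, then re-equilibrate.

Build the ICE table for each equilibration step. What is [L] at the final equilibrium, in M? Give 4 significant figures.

Q₀ = 6.7987e-06 vs Keq = 0.002406 ⇒ Q<K, forward
Step 1:
                    B           L
  Initial      0.5569     0.01055
  Change      -0.0565      0.0565
  Equil        0.5004     0.06705
  solve Keq expr → x = 0.01883; check Q = 0.002406
Then remove 0.1762 M of B.
Step 2:
                    B           L
  Initial      0.3242     0.06705
  Change      0.02082    -0.02082
  Equil         0.345     0.04623
  solve Keq expr → x = -0.00694; check Q = 0.002406

[L]_eq = 0.04623 M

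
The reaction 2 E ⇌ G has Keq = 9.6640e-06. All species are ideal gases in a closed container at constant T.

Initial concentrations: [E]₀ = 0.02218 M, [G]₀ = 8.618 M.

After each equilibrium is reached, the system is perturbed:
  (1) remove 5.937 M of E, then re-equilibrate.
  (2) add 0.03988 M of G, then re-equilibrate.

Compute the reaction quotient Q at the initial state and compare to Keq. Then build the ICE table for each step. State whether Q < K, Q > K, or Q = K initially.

Q₀ = 1.7518e+04; Q > K (proceeds reverse)

Q₀ = 1.7518e+04 vs Keq = 9.6640e-06 ⇒ Q>K, reverse
Step 1:
                  E         G
  Initial   0.02218     8.618
  Change      17.23    -8.615
  Equil       17.25  0.002876
  solve Keq expr → x = -8.615; check Q = 9.6640e-06
Then remove 5.937 M of E.
Step 2:
                  E         G
  Initial     11.32  0.002876
  Change   0.003277 -0.001638
  Equil       11.32  0.001238
  solve Keq expr → x = -0.001638; check Q = 9.6640e-06
Then add 0.03988 M of G.
Step 3:
                  E         G
  Initial     11.32   0.04112
  Change    0.07972  -0.03986
  Equil        11.4  0.001256
  solve Keq expr → x = -0.03986; check Q = 9.6640e-06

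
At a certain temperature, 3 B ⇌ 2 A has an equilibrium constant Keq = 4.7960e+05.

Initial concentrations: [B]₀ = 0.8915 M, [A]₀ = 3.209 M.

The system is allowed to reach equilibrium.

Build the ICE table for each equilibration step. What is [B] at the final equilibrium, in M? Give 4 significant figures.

Q₀ = 14.53 vs Keq = 4.7960e+05 ⇒ Q<K, forward
Step 1:
                   B          A
  Initial     0.8915      3.209
  Change     -0.8605     0.5737
  Equil      0.03101      3.783
  solve Keq expr → x = 0.2868; check Q = 4.7960e+05

[B]_eq = 0.03101 M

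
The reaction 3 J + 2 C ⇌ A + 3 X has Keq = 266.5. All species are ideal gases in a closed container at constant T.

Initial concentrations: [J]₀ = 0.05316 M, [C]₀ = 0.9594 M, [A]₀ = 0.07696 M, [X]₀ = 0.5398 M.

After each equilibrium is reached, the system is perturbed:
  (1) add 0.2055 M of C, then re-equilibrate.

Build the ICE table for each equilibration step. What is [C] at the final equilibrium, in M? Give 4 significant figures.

[C]_eq = 1.152 M

Q₀ = 87.54 vs Keq = 266.5 ⇒ Q<K, forward
Step 1:
                  J         C         A         X
  I         0.05316    0.9594   0.07696    0.5398
  C        -0.01447 -0.009645  0.004822   0.01447
  E         0.03869    0.9498   0.08178    0.5543
  solve Keq expr → x = 0.004822; check Q = 266.5
Then add 0.2055 M of C.
Step 2:
                  J         C         A         X
  I         0.03869     1.155   0.08178    0.5543
  C       -0.004226 -0.002818  0.001409  0.004226
  E         0.03447     1.152   0.08319    0.5585
  solve Keq expr → x = 0.001409; check Q = 266.5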